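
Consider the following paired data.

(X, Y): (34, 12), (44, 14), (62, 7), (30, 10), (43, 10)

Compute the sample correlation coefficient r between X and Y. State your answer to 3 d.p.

-0.541

n = 5, ΣX = 213, ΣY = 53, ΣX² = 9685, ΣY² = 589, ΣXY = 2188
nΣXY − ΣXΣY = 10940 − 11289 = -349
nΣX² − (ΣX)² = 48425 − 45369 = 3056; nΣY² − (ΣY)² = 2945 − 2809 = 136
r = -349 / √(3056 × 136) = -349 / 644.6829 ≈ -0.541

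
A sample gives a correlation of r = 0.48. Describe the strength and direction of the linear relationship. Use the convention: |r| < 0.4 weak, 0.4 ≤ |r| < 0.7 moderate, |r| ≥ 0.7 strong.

r = 0.48 > 0 so the relationship is positive.
|r| = 0.48, which falls in the moderate range.

moderate positive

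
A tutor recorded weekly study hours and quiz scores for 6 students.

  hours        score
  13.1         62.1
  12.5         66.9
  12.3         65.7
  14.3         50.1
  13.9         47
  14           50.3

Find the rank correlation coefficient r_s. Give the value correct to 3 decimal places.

Rank hours: 3, 2, 1, 6, 4, 5
Rank score: 4, 6, 5, 2, 1, 3
d = rank(hours) − rank(score): -1, -4, -4, 4, 3, 2; Σd² = 62
ρ = 1 − 6Σd² / [n(n²−1)] = 1 − 6×62 / (6×35) = 1 − 372/210 ≈ -0.771

-0.771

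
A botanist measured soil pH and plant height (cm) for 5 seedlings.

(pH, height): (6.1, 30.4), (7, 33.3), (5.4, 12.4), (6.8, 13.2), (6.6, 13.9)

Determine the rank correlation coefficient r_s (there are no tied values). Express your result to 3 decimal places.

0.600

Rank pH: 2, 5, 1, 4, 3
Rank height: 4, 5, 1, 2, 3
d = rank(pH) − rank(height): -2, 0, 0, 2, 0; Σd² = 8
ρ = 1 − 6Σd² / [n(n²−1)] = 1 − 6×8 / (5×24) = 1 − 48/120 ≈ 0.600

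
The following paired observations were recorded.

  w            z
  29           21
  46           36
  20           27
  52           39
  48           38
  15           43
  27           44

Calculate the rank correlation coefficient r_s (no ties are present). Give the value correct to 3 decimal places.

-0.107

Rank w: 4, 5, 2, 7, 6, 1, 3
Rank z: 1, 3, 2, 5, 4, 6, 7
d = rank(w) − rank(z): 3, 2, 0, 2, 2, -5, -4; Σd² = 62
ρ = 1 − 6Σd² / [n(n²−1)] = 1 − 6×62 / (7×48) = 1 − 372/336 ≈ -0.107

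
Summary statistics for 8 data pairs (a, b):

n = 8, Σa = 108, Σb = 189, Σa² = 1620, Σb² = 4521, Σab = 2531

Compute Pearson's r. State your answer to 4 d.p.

r = (nΣab − ΣaΣb) / √[(nΣa² − (Σa)²)(nΣb² − (Σb)²)]
Numerator: 8×2531 − 108×189 = -164
Denominator: √[(12960 − 11664)(36168 − 35721)] = √[1296 × 447] = 761.1255
r = -164 / 761.1255 ≈ -0.2155

-0.2155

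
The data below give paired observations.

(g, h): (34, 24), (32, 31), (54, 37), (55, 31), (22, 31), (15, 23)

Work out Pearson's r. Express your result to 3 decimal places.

0.667

n = 6, Σg = 212, Σh = 177, Σg² = 8830, Σh² = 5357, Σgh = 6538
nΣgh − ΣgΣh = 39228 − 37524 = 1704
nΣg² − (Σg)² = 52980 − 44944 = 8036; nΣh² − (Σh)² = 32142 − 31329 = 813
r = 1704 / √(8036 × 813) = 1704 / 2556.0258 ≈ 0.667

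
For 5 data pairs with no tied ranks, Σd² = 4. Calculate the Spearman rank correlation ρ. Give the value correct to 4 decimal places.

ρ = 1 − 6Σd² / [n(n²−1)] = 1 − 6×4 / (5×24)
  = 1 − 24/120 = 1 − 0.20000 ≈ 0.8000

0.8000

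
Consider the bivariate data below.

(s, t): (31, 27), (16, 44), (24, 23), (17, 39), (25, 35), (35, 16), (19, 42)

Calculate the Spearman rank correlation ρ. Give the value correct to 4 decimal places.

-0.8571

Rank s: 6, 1, 4, 2, 5, 7, 3
Rank t: 3, 7, 2, 5, 4, 1, 6
d = rank(s) − rank(t): 3, -6, 2, -3, 1, 6, -3; Σd² = 104
ρ = 1 − 6Σd² / [n(n²−1)] = 1 − 6×104 / (7×48) = 1 − 624/336 ≈ -0.8571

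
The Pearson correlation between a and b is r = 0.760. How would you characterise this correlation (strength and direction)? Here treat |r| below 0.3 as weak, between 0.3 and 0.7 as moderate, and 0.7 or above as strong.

strong positive

r = 0.760 > 0 so the relationship is positive.
|r| = 0.760, which falls in the strong range.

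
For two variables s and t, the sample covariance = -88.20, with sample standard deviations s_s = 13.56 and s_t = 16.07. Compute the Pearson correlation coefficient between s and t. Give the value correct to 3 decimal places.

-0.405

r = Cov(s,t) / (s_s · s_t) = -88.20 / (13.56 × 16.07)
  = -88.20 / 217.9092 ≈ -0.405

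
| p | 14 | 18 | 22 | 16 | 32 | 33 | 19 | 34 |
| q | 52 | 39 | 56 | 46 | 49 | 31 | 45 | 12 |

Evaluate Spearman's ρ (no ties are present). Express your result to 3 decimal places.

Rank p: 1, 3, 5, 2, 6, 7, 4, 8
Rank q: 7, 3, 8, 5, 6, 2, 4, 1
d = rank(p) − rank(q): -6, 0, -3, -3, 0, 5, 0, 7; Σd² = 128
ρ = 1 − 6Σd² / [n(n²−1)] = 1 − 6×128 / (8×63) = 1 − 768/504 ≈ -0.524

-0.524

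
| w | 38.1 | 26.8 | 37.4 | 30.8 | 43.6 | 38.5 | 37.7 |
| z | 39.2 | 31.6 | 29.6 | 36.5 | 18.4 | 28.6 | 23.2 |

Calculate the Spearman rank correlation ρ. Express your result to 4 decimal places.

-0.5357

Rank w: 5, 1, 3, 2, 7, 6, 4
Rank z: 7, 5, 4, 6, 1, 3, 2
d = rank(w) − rank(z): -2, -4, -1, -4, 6, 3, 2; Σd² = 86
ρ = 1 − 6Σd² / [n(n²−1)] = 1 − 6×86 / (7×48) = 1 − 516/336 ≈ -0.5357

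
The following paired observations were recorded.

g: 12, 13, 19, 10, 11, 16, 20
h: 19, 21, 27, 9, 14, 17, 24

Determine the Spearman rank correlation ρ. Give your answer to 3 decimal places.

Rank g: 3, 4, 6, 1, 2, 5, 7
Rank h: 4, 5, 7, 1, 2, 3, 6
d = rank(g) − rank(h): -1, -1, -1, 0, 0, 2, 1; Σd² = 8
ρ = 1 − 6Σd² / [n(n²−1)] = 1 − 6×8 / (7×48) = 1 − 48/336 ≈ 0.857

0.857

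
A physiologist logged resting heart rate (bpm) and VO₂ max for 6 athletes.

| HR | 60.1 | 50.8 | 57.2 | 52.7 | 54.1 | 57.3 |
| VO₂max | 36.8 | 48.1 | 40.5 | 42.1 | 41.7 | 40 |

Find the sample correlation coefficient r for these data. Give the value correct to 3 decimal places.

-0.922

n = 6, Σx = 332.2, Σy = 249.2, Σx² = 18451.88, Σy² = 10419.4, Σxy = 13738.4
nΣxy − ΣxΣy = 82430.4 − 82784.24 = -353.84
nΣx² − (Σx)² = 110711.28 − 110356.84 = 354.44; nΣy² − (Σy)² = 62516.4 − 62100.64 = 415.76
r = -353.84 / √(354.44 × 415.76) = -353.84 / 383.8776 ≈ -0.922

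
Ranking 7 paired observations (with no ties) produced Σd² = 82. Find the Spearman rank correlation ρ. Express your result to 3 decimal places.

-0.464

ρ = 1 − 6Σd² / [n(n²−1)] = 1 − 6×82 / (7×48)
  = 1 − 492/336 = 1 − 1.4643 ≈ -0.464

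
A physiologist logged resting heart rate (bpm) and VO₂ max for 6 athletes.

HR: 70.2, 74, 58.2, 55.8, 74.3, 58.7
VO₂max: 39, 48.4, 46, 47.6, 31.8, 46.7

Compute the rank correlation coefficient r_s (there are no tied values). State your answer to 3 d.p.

Rank HR: 4, 5, 2, 1, 6, 3
Rank VO₂max: 2, 6, 3, 5, 1, 4
d = rank(HR) − rank(VO₂max): 2, -1, -1, -4, 5, -1; Σd² = 48
ρ = 1 − 6Σd² / [n(n²−1)] = 1 − 6×48 / (6×35) = 1 − 288/210 ≈ -0.371

-0.371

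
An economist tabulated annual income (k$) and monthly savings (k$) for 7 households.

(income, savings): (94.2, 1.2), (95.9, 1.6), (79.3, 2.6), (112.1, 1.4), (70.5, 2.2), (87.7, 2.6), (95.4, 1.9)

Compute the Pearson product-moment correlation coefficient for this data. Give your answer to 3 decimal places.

n = 7, Σx = 635.1, Σy = 13.5, Σx² = 58688.05, Σy² = 27.93, Σxy = 1193.98
nΣxy − ΣxΣy = 8357.86 − 8573.85 = -215.99
nΣx² − (Σx)² = 410816.35 − 403352.01 = 7464.34; nΣy² − (Σy)² = 195.51 − 182.25 = 13.26
r = -215.99 / √(7464.34 × 13.26) = -215.99 / 314.6063 ≈ -0.687

-0.687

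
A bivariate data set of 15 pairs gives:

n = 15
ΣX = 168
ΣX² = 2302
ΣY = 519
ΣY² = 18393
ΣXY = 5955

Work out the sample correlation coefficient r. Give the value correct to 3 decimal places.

r = (nΣXY − ΣXΣY) / √[(nΣX² − (ΣX)²)(nΣY² − (ΣY)²)]
Numerator: 15×5955 − 168×519 = 2133
Denominator: √[(34530 − 28224)(275895 − 269361)] = √[6306 × 6534] = 6418.9878
r = 2133 / 6418.9878 ≈ 0.332

0.332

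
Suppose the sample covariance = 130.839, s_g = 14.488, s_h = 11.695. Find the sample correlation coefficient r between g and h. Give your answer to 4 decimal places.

0.7722

r = Cov(g,h) / (s_g · s_h) = 130.839 / (14.488 × 11.695)
  = 130.839 / 169.4372 ≈ 0.7722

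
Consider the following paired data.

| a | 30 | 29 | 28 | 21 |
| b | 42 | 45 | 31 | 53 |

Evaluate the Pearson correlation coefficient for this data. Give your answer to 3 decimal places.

-0.637

n = 4, Σa = 108, Σb = 171, Σa² = 2966, Σb² = 7559, Σab = 4546
nΣab − ΣaΣb = 18184 − 18468 = -284
nΣa² − (Σa)² = 11864 − 11664 = 200; nΣb² − (Σb)² = 30236 − 29241 = 995
r = -284 / √(200 × 995) = -284 / 446.0942 ≈ -0.637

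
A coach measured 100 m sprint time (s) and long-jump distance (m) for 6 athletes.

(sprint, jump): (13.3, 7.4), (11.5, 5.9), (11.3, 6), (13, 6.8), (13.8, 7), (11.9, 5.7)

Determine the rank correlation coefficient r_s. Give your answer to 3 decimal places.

0.714

Rank sprint: 5, 2, 1, 4, 6, 3
Rank jump: 6, 2, 3, 4, 5, 1
d = rank(sprint) − rank(jump): -1, 0, -2, 0, 1, 2; Σd² = 10
ρ = 1 − 6Σd² / [n(n²−1)] = 1 − 6×10 / (6×35) = 1 − 60/210 ≈ 0.714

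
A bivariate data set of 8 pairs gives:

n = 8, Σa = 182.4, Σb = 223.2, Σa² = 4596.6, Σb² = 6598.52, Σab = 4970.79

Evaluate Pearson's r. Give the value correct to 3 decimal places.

r = (nΣab − ΣaΣb) / √[(nΣa² − (Σa)²)(nΣb² − (Σb)²)]
Numerator: 8×4970.79 − 182.4×223.2 = -945.36
Denominator: √[(36772.8 − 33269.76)(52788.16 − 49818.24)] = √[3503.04 × 2969.92] = 3225.4842
r = -945.36 / 3225.4842 ≈ -0.293

-0.293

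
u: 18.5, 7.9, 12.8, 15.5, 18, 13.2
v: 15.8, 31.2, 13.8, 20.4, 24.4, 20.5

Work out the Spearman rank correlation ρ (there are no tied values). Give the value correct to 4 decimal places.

-0.2571

Rank u: 6, 1, 2, 4, 5, 3
Rank v: 2, 6, 1, 3, 5, 4
d = rank(u) − rank(v): 4, -5, 1, 1, 0, -1; Σd² = 44
ρ = 1 − 6Σd² / [n(n²−1)] = 1 − 6×44 / (6×35) = 1 − 264/210 ≈ -0.2571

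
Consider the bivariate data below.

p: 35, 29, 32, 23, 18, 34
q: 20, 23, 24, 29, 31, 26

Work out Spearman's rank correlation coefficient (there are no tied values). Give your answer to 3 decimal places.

Rank p: 6, 3, 4, 2, 1, 5
Rank q: 1, 2, 3, 5, 6, 4
d = rank(p) − rank(q): 5, 1, 1, -3, -5, 1; Σd² = 62
ρ = 1 − 6Σd² / [n(n²−1)] = 1 − 6×62 / (6×35) = 1 − 372/210 ≈ -0.771

-0.771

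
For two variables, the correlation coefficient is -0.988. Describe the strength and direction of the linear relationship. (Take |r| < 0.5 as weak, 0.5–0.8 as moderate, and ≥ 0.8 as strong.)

r = -0.988 < 0 so the relationship is negative.
|r| = 0.988, which falls in the strong range.

strong negative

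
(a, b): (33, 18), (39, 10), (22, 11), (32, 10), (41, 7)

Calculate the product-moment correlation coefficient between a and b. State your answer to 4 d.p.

-0.3077

n = 5, Σa = 167, Σb = 56, Σa² = 5799, Σb² = 694, Σab = 1833
nΣab − ΣaΣb = 9165 − 9352 = -187
nΣa² − (Σa)² = 28995 − 27889 = 1106; nΣb² − (Σb)² = 3470 − 3136 = 334
r = -187 / √(1106 × 334) = -187 / 607.7861 ≈ -0.3077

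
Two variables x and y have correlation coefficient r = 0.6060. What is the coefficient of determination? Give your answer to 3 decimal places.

r² = (0.6060)² = 0.367

0.367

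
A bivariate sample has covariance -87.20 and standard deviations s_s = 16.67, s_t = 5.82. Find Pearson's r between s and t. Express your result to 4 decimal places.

r = Cov(s,t) / (s_s · s_t) = -87.20 / (16.67 × 5.82)
  = -87.20 / 97.0194 ≈ -0.8988

-0.8988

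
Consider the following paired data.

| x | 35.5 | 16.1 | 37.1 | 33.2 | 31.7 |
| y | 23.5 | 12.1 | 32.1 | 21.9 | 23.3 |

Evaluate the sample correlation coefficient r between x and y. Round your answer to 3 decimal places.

n = 5, Σx = 153.6, Σy = 112.9, Σx² = 5003, Σy² = 2751.57, Σxy = 3685.66
nΣxy − ΣxΣy = 18428.3 − 17341.44 = 1086.86
nΣx² − (Σx)² = 25015 − 23592.96 = 1422.04; nΣy² − (Σy)² = 13757.85 − 12746.41 = 1011.44
r = 1086.86 / √(1422.04 × 1011.44) = 1086.86 / 1199.2949 ≈ 0.906

0.906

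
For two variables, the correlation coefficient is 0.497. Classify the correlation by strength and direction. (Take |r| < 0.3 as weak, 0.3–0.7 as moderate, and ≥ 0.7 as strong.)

r = 0.497 > 0 so the relationship is positive.
|r| = 0.497, which falls in the moderate range.

moderate positive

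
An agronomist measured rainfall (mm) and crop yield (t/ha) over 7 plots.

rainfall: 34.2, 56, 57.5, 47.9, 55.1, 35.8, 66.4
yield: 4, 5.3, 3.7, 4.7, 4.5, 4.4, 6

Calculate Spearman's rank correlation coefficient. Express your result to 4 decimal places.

0.4286

Rank rainfall: 1, 5, 6, 3, 4, 2, 7
Rank yield: 2, 6, 1, 5, 4, 3, 7
d = rank(rainfall) − rank(yield): -1, -1, 5, -2, 0, -1, 0; Σd² = 32
ρ = 1 − 6Σd² / [n(n²−1)] = 1 − 6×32 / (7×48) = 1 − 192/336 ≈ 0.4286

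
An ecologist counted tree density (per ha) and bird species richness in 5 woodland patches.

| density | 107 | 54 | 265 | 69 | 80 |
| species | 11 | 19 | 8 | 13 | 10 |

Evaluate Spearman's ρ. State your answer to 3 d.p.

-0.900

Rank density: 4, 1, 5, 2, 3
Rank species: 3, 5, 1, 4, 2
d = rank(density) − rank(species): 1, -4, 4, -2, 1; Σd² = 38
ρ = 1 − 6Σd² / [n(n²−1)] = 1 − 6×38 / (5×24) = 1 − 228/120 ≈ -0.900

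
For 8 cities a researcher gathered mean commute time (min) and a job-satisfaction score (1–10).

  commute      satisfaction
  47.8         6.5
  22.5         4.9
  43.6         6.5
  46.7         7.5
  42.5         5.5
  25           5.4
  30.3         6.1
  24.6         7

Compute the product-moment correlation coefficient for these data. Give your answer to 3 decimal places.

0.498

n = 8, Σx = 283, Σy = 49.4, Σx² = 10827.44, Σy² = 310.38, Σxy = 1780.38
nΣxy − ΣxΣy = 14243.04 − 13980.2 = 262.84
nΣx² − (Σx)² = 86619.52 − 80089 = 6530.52; nΣy² − (Σy)² = 2483.04 − 2440.36 = 42.68
r = 262.84 / √(6530.52 × 42.68) = 262.84 / 527.9418 ≈ 0.498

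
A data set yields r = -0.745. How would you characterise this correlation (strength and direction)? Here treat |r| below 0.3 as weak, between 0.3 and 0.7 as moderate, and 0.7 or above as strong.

strong negative

r = -0.745 < 0 so the relationship is negative.
|r| = 0.745, which falls in the strong range.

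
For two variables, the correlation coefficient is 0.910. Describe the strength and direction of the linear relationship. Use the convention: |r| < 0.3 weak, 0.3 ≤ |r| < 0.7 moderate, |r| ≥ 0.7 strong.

strong positive

r = 0.910 > 0 so the relationship is positive.
|r| = 0.910, which falls in the strong range.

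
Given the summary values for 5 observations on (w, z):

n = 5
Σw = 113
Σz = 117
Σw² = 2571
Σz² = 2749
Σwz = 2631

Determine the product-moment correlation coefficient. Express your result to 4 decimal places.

r = (nΣwz − ΣwΣz) / √[(nΣw² − (Σw)²)(nΣz² − (Σz)²)]
Numerator: 5×2631 − 113×117 = -66
Denominator: √[(12855 − 12769)(13745 − 13689)] = √[86 × 56] = 69.3974
r = -66 / 69.3974 ≈ -0.9510

-0.9510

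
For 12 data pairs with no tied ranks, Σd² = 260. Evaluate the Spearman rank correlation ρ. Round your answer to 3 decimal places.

0.091

ρ = 1 − 6Σd² / [n(n²−1)] = 1 − 6×260 / (12×143)
  = 1 − 1560/1716 = 1 − 0.9091 ≈ 0.091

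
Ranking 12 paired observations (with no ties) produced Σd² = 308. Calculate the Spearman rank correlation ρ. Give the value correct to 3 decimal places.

-0.077

ρ = 1 − 6Σd² / [n(n²−1)] = 1 − 6×308 / (12×143)
  = 1 − 1848/1716 = 1 − 1.0769 ≈ -0.077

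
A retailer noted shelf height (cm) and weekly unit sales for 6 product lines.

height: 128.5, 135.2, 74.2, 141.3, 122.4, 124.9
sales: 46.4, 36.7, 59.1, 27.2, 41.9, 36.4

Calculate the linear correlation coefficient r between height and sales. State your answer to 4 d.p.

-0.8960

n = 6, Σx = 726.5, Σy = 247.7, Σx² = 90844.39, Σy² = 10813.07, Σxy = 28827.74
nΣxy − ΣxΣy = 172966.44 − 179954.05 = -6987.61
nΣx² − (Σx)² = 545066.34 − 527802.25 = 17264.09; nΣy² − (Σy)² = 64878.42 − 61355.29 = 3523.13
r = -6987.61 / √(17264.09 × 3523.13) = -6987.61 / 7798.9508 ≈ -0.8960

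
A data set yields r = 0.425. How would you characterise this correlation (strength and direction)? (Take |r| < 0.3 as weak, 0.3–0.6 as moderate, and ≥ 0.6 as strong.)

r = 0.425 > 0 so the relationship is positive.
|r| = 0.425, which falls in the moderate range.

moderate positive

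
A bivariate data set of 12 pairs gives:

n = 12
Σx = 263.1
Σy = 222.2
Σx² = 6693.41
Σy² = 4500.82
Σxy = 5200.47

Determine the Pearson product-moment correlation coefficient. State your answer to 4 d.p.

r = (nΣxy − ΣxΣy) / √[(nΣx² − (Σx)²)(nΣy² − (Σy)²)]
Numerator: 12×5200.47 − 263.1×222.2 = 3944.82
Denominator: √[(80320.92 − 69221.61)(54009.84 − 49372.84)] = √[11099.31 × 4637] = 7174.0853
r = 3944.82 / 7174.0853 ≈ 0.5499

0.5499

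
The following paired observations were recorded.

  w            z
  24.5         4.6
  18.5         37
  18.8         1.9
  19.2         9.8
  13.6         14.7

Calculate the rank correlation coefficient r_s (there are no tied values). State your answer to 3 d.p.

-0.600

Rank w: 5, 2, 3, 4, 1
Rank z: 2, 5, 1, 3, 4
d = rank(w) − rank(z): 3, -3, 2, 1, -3; Σd² = 32
ρ = 1 − 6Σd² / [n(n²−1)] = 1 − 6×32 / (5×24) = 1 − 192/120 ≈ -0.600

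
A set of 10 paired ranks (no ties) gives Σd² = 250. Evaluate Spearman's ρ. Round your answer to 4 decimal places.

-0.5152

ρ = 1 − 6Σd² / [n(n²−1)] = 1 − 6×250 / (10×99)
  = 1 − 1500/990 = 1 − 1.51515 ≈ -0.5152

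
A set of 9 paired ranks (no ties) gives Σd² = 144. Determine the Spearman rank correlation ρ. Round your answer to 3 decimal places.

ρ = 1 − 6Σd² / [n(n²−1)] = 1 − 6×144 / (9×80)
  = 1 − 864/720 = 1 − 1.2000 ≈ -0.200

-0.200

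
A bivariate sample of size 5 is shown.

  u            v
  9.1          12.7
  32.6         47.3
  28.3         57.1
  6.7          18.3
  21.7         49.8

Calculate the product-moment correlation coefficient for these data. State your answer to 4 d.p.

n = 5, Σu = 98.4, Σv = 185.2, Σu² = 2462.24, Σv² = 8473.92, Σuv = 4476.75
nΣuv − ΣuΣv = 22383.75 − 18223.68 = 4160.07
nΣu² − (Σu)² = 12311.2 − 9682.56 = 2628.64; nΣv² − (Σv)² = 42369.6 − 34299.04 = 8070.56
r = 4160.07 / √(2628.64 × 8070.56) = 4160.07 / 4605.9306 ≈ 0.9032

0.9032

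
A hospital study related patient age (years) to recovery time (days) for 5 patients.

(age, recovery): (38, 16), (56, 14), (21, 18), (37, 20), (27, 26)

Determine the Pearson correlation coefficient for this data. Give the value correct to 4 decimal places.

-0.6240

n = 5, Σx = 179, Σy = 94, Σx² = 7119, Σy² = 1852, Σxy = 3212
nΣxy − ΣxΣy = 16060 − 16826 = -766
nΣx² − (Σx)² = 35595 − 32041 = 3554; nΣy² − (Σy)² = 9260 − 8836 = 424
r = -766 / √(3554 × 424) = -766 / 1227.5569 ≈ -0.6240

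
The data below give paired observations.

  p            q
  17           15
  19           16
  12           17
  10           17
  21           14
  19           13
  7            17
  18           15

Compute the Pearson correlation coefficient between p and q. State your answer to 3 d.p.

n = 8, Σp = 123, Σq = 124, Σp² = 2069, Σq² = 1938, Σpq = 1863
nΣpq − ΣpΣq = 14904 − 15252 = -348
nΣp² − (Σp)² = 16552 − 15129 = 1423; nΣq² − (Σq)² = 15504 − 15376 = 128
r = -348 / √(1423 × 128) = -348 / 426.7833 ≈ -0.815

-0.815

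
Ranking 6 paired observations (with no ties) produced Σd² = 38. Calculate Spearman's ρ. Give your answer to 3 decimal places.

ρ = 1 − 6Σd² / [n(n²−1)] = 1 − 6×38 / (6×35)
  = 1 − 228/210 = 1 − 1.0857 ≈ -0.086

-0.086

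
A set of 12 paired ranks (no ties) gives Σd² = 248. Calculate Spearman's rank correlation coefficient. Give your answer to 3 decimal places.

0.133

ρ = 1 − 6Σd² / [n(n²−1)] = 1 − 6×248 / (12×143)
  = 1 − 1488/1716 = 1 − 0.8671 ≈ 0.133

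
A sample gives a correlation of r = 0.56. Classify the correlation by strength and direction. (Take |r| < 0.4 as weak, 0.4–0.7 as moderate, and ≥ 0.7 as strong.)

r = 0.56 > 0 so the relationship is positive.
|r| = 0.56, which falls in the moderate range.

moderate positive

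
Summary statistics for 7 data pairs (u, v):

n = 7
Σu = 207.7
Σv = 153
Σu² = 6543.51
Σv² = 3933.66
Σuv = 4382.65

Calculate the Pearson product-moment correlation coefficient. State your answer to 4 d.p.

-0.3315

r = (nΣuv − ΣuΣv) / √[(nΣu² − (Σu)²)(nΣv² − (Σv)²)]
Numerator: 7×4382.65 − 207.7×153 = -1099.55
Denominator: √[(45804.57 − 43139.29)(27535.62 − 23409)] = √[2665.28 × 4126.62] = 3316.4134
r = -1099.55 / 3316.4134 ≈ -0.3315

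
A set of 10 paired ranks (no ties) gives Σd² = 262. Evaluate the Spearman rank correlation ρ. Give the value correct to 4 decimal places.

ρ = 1 − 6Σd² / [n(n²−1)] = 1 − 6×262 / (10×99)
  = 1 − 1572/990 = 1 − 1.58788 ≈ -0.5879

-0.5879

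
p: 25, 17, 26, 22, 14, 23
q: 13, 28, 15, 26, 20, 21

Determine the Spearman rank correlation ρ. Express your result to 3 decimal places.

-0.600

Rank p: 5, 2, 6, 3, 1, 4
Rank q: 1, 6, 2, 5, 3, 4
d = rank(p) − rank(q): 4, -4, 4, -2, -2, 0; Σd² = 56
ρ = 1 − 6Σd² / [n(n²−1)] = 1 − 6×56 / (6×35) = 1 − 336/210 ≈ -0.600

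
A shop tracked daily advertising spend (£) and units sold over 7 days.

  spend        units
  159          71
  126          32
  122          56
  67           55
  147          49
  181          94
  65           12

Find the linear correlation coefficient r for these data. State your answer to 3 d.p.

n = 7, Σx = 867, Σy = 369, Σx² = 119125, Σy² = 23607, Σxy = 50835
nΣxy − ΣxΣy = 355845 − 319923 = 35922
nΣx² − (Σx)² = 833875 − 751689 = 82186; nΣy² − (Σy)² = 165249 − 136161 = 29088
r = 35922 / √(82186 × 29088) = 35922 / 48894.0320 ≈ 0.735

0.735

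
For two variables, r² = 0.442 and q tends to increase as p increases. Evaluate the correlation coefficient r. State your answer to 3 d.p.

0.665

|r| = √0.442 = 0.665
The association is positive, so r = 0.665.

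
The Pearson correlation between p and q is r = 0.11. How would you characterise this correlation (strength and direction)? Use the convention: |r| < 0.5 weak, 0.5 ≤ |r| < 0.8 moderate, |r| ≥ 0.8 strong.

weak positive

r = 0.11 > 0 so the relationship is positive.
|r| = 0.11, which falls in the weak range.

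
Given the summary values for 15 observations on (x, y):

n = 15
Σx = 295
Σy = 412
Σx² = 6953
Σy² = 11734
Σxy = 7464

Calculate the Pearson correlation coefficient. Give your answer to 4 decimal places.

r = (nΣxy − ΣxΣy) / √[(nΣx² − (Σx)²)(nΣy² − (Σy)²)]
Numerator: 15×7464 − 295×412 = -9580
Denominator: √[(104295 − 87025)(176010 − 169744)] = √[17270 × 6266] = 10402.5872
r = -9580 / 10402.5872 ≈ -0.9209

-0.9209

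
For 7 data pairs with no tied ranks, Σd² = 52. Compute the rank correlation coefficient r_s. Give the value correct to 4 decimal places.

0.0714

ρ = 1 − 6Σd² / [n(n²−1)] = 1 − 6×52 / (7×48)
  = 1 − 312/336 = 1 − 0.92857 ≈ 0.0714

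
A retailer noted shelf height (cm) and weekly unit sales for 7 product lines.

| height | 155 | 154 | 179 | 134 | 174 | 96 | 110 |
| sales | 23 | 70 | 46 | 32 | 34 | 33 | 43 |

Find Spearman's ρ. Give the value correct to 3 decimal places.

Rank height: 5, 4, 7, 3, 6, 1, 2
Rank sales: 1, 7, 6, 2, 4, 3, 5
d = rank(height) − rank(sales): 4, -3, 1, 1, 2, -2, -3; Σd² = 44
ρ = 1 − 6Σd² / [n(n²−1)] = 1 − 6×44 / (7×48) = 1 − 264/336 ≈ 0.214

0.214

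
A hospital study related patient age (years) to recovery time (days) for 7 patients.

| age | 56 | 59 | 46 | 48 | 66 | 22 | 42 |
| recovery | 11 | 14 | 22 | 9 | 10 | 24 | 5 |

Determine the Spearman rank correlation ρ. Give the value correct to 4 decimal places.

-0.2143

Rank age: 5, 6, 3, 4, 7, 1, 2
Rank recovery: 4, 5, 6, 2, 3, 7, 1
d = rank(age) − rank(recovery): 1, 1, -3, 2, 4, -6, 1; Σd² = 68
ρ = 1 − 6Σd² / [n(n²−1)] = 1 − 6×68 / (7×48) = 1 − 408/336 ≈ -0.2143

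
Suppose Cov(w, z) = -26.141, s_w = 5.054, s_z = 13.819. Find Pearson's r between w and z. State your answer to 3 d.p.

-0.374

r = Cov(w,z) / (s_w · s_z) = -26.141 / (5.054 × 13.819)
  = -26.141 / 69.8412 ≈ -0.374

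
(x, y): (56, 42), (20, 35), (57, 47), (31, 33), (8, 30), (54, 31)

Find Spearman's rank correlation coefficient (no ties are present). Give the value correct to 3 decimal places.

Rank x: 5, 2, 6, 3, 1, 4
Rank y: 5, 4, 6, 3, 1, 2
d = rank(x) − rank(y): 0, -2, 0, 0, 0, 2; Σd² = 8
ρ = 1 − 6Σd² / [n(n²−1)] = 1 − 6×8 / (6×35) = 1 − 48/210 ≈ 0.771

0.771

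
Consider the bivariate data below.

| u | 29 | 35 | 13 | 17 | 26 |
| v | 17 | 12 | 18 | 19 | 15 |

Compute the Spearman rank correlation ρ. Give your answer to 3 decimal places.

Rank u: 4, 5, 1, 2, 3
Rank v: 3, 1, 4, 5, 2
d = rank(u) − rank(v): 1, 4, -3, -3, 1; Σd² = 36
ρ = 1 − 6Σd² / [n(n²−1)] = 1 − 6×36 / (5×24) = 1 − 216/120 ≈ -0.800

-0.800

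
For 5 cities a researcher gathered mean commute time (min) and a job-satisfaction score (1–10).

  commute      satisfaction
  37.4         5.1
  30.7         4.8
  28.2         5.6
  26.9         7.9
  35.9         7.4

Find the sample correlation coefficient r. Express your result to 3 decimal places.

-0.225

n = 5, Σx = 159.1, Σy = 30.8, Σx² = 5148.91, Σy² = 197.58, Σxy = 974.19
nΣxy − ΣxΣy = 4870.95 − 4900.28 = -29.33
nΣx² − (Σx)² = 25744.55 − 25312.81 = 431.74; nΣy² − (Σy)² = 987.9 − 948.64 = 39.26
r = -29.33 / √(431.74 × 39.26) = -29.33 / 130.1926 ≈ -0.225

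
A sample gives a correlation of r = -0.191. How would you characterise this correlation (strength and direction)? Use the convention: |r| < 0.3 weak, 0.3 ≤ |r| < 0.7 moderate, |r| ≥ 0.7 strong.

r = -0.191 < 0 so the relationship is negative.
|r| = 0.191, which falls in the weak range.

weak negative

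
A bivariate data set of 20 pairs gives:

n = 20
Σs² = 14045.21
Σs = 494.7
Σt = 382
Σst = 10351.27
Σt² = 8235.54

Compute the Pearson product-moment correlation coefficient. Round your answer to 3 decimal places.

0.692

r = (nΣst − ΣsΣt) / √[(nΣs² − (Σs)²)(nΣt² − (Σt)²)]
Numerator: 20×10351.27 − 494.7×382 = 18050
Denominator: √[(280904.2 − 244728.09)(164710.8 − 145924)] = √[36176.11 × 18786.8] = 26069.7784
r = 18050 / 26069.7784 ≈ 0.692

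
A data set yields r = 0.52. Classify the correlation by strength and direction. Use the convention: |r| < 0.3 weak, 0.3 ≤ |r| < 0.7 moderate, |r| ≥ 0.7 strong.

moderate positive

r = 0.52 > 0 so the relationship is positive.
|r| = 0.52, which falls in the moderate range.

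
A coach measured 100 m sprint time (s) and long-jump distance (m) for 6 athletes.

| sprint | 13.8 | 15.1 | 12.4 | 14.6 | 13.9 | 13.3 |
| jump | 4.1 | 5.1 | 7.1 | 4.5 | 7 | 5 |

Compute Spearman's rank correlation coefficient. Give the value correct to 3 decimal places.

Rank sprint: 3, 6, 1, 5, 4, 2
Rank jump: 1, 4, 6, 2, 5, 3
d = rank(sprint) − rank(jump): 2, 2, -5, 3, -1, -1; Σd² = 44
ρ = 1 − 6Σd² / [n(n²−1)] = 1 − 6×44 / (6×35) = 1 − 264/210 ≈ -0.257

-0.257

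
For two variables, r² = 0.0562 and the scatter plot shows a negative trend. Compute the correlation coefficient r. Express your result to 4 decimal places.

|r| = √0.0562 = 0.2371
The association is negative, so r = −0.2371.

-0.2371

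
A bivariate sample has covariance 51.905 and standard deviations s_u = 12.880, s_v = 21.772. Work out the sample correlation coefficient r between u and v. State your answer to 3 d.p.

0.185

r = Cov(u,v) / (s_u · s_v) = 51.905 / (12.880 × 21.772)
  = 51.905 / 280.4234 ≈ 0.185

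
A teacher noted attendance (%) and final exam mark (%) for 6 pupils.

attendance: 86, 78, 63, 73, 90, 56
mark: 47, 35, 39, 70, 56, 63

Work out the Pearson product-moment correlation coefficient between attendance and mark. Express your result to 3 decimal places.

-0.151

n = 6, Σx = 446, Σy = 310, Σx² = 34014, Σy² = 16960, Σxy = 22907
nΣxy − ΣxΣy = 137442 − 138260 = -818
nΣx² − (Σx)² = 204084 − 198916 = 5168; nΣy² − (Σy)² = 101760 − 96100 = 5660
r = -818 / √(5168 × 5660) = -818 / 5408.4083 ≈ -0.151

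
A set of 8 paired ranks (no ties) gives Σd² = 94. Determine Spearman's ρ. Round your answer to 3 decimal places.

ρ = 1 − 6Σd² / [n(n²−1)] = 1 − 6×94 / (8×63)
  = 1 − 564/504 = 1 − 1.1190 ≈ -0.119

-0.119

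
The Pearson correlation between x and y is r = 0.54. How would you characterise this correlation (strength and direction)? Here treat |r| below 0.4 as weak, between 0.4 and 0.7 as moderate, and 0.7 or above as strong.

r = 0.54 > 0 so the relationship is positive.
|r| = 0.54, which falls in the moderate range.

moderate positive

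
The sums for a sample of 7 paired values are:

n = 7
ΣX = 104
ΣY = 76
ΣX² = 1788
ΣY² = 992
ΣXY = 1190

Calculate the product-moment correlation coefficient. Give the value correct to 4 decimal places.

r = (nΣXY − ΣXΣY) / √[(nΣX² − (ΣX)²)(nΣY² − (ΣY)²)]
Numerator: 7×1190 − 104×76 = 426
Denominator: √[(12516 − 10816)(6944 − 5776)] = √[1700 × 1168] = 1409.1132
r = 426 / 1409.1132 ≈ 0.3023

0.3023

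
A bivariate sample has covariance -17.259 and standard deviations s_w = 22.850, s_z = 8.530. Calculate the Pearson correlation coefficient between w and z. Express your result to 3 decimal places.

r = Cov(w,z) / (s_w · s_z) = -17.259 / (22.850 × 8.530)
  = -17.259 / 194.9105 ≈ -0.089

-0.089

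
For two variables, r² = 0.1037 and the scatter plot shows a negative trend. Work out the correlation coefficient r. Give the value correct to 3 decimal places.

|r| = √0.1037 = 0.322
The association is negative, so r = −0.322.

-0.322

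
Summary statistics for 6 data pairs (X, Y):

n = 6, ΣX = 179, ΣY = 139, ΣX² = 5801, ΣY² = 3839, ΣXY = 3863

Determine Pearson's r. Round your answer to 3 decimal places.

r = (nΣXY − ΣXΣY) / √[(nΣX² − (ΣX)²)(nΣY² − (ΣY)²)]
Numerator: 6×3863 − 179×139 = -1703
Denominator: √[(34806 − 32041)(23034 − 19321)] = √[2765 × 3713] = 3204.1294
r = -1703 / 3204.1294 ≈ -0.532

-0.532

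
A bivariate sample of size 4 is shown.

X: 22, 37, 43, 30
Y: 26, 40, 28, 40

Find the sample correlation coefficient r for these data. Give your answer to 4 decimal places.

n = 4, ΣX = 132, ΣY = 134, ΣX² = 4602, ΣY² = 4660, ΣXY = 4456
nΣXY − ΣXΣY = 17824 − 17688 = 136
nΣX² − (ΣX)² = 18408 − 17424 = 984; nΣY² − (ΣY)² = 18640 − 17956 = 684
r = 136 / √(984 × 684) = 136 / 820.3999 ≈ 0.1658

0.1658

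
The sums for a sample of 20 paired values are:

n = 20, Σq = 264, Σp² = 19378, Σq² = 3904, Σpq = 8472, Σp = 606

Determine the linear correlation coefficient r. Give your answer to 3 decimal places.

r = (nΣpq − ΣpΣq) / √[(nΣp² − (Σp)²)(nΣq² − (Σq)²)]
Numerator: 20×8472 − 606×264 = 9456
Denominator: √[(387560 − 367236)(78080 − 69696)] = √[20324 × 8384] = 13053.5978
r = 9456 / 13053.5978 ≈ 0.724

0.724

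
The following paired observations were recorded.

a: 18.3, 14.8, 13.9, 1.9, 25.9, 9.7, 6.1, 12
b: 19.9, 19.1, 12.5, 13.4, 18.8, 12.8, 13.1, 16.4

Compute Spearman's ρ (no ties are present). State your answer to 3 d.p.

Rank a: 7, 6, 5, 1, 8, 3, 2, 4
Rank b: 8, 7, 1, 4, 6, 2, 3, 5
d = rank(a) − rank(b): -1, -1, 4, -3, 2, 1, -1, -1; Σd² = 34
ρ = 1 − 6Σd² / [n(n²−1)] = 1 − 6×34 / (8×63) = 1 − 204/504 ≈ 0.595

0.595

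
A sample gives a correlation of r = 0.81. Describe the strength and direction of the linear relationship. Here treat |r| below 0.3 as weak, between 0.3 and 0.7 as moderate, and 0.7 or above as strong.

strong positive

r = 0.81 > 0 so the relationship is positive.
|r| = 0.81, which falls in the strong range.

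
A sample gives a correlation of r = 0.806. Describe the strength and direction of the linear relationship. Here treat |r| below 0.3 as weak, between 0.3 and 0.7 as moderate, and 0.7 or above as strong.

strong positive

r = 0.806 > 0 so the relationship is positive.
|r| = 0.806, which falls in the strong range.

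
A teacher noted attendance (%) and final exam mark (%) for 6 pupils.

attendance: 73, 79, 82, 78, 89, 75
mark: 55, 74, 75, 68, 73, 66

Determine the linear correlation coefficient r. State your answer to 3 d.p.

0.732

n = 6, Σx = 476, Σy = 411, Σx² = 37924, Σy² = 28435, Σxy = 32762
nΣxy − ΣxΣy = 196572 − 195636 = 936
nΣx² − (Σx)² = 227544 − 226576 = 968; nΣy² − (Σy)² = 170610 − 168921 = 1689
r = 936 / √(968 × 1689) = 936 / 1278.6524 ≈ 0.732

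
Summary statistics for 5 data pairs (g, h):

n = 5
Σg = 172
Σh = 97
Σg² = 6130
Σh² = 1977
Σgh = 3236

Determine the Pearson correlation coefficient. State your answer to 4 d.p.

r = (nΣgh − ΣgΣh) / √[(nΣg² − (Σg)²)(nΣh² − (Σh)²)]
Numerator: 5×3236 − 172×97 = -504
Denominator: √[(30650 − 29584)(9885 − 9409)] = √[1066 × 476] = 712.3314
r = -504 / 712.3314 ≈ -0.7075

-0.7075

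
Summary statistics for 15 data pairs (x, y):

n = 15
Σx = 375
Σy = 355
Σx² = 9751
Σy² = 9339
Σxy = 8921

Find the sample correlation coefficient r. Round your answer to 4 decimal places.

0.0775

r = (nΣxy − ΣxΣy) / √[(nΣx² − (Σx)²)(nΣy² − (Σy)²)]
Numerator: 15×8921 − 375×355 = 690
Denominator: √[(146265 − 140625)(140085 − 126025)] = √[5640 × 14060] = 8904.9649
r = 690 / 8904.9649 ≈ 0.0775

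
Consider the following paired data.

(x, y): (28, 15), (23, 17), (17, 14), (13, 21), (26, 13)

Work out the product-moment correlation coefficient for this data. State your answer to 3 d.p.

n = 5, Σx = 107, Σy = 80, Σx² = 2447, Σy² = 1320, Σxy = 1660
nΣxy − ΣxΣy = 8300 − 8560 = -260
nΣx² − (Σx)² = 12235 − 11449 = 786; nΣy² − (Σy)² = 6600 − 6400 = 200
r = -260 / √(786 × 200) = -260 / 396.4846 ≈ -0.656

-0.656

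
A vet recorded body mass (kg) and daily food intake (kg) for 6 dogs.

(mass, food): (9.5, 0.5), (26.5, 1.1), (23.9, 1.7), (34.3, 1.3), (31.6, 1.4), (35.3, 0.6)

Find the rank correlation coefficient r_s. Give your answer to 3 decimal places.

0.029

Rank mass: 1, 3, 2, 5, 4, 6
Rank food: 1, 3, 6, 4, 5, 2
d = rank(mass) − rank(food): 0, 0, -4, 1, -1, 4; Σd² = 34
ρ = 1 − 6Σd² / [n(n²−1)] = 1 − 6×34 / (6×35) = 1 − 204/210 ≈ 0.029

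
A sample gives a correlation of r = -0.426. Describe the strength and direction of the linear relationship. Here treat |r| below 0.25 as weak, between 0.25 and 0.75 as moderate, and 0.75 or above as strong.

r = -0.426 < 0 so the relationship is negative.
|r| = 0.426, which falls in the moderate range.

moderate negative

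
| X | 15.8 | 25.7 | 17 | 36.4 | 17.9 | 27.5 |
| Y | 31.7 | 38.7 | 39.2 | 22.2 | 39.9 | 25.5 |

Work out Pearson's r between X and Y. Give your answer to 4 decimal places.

n = 6, ΣX = 140.3, ΣY = 197.2, ΣX² = 3600.75, ΣY² = 6774.32, ΣXY = 4385.39
nΣXY − ΣXΣY = 26312.34 − 27667.16 = -1354.82
nΣX² − (ΣX)² = 21604.5 − 19684.09 = 1920.41; nΣY² − (ΣY)² = 40645.92 − 38887.84 = 1758.08
r = -1354.82 / √(1920.41 × 1758.08) = -1354.82 / 1837.4532 ≈ -0.7373

-0.7373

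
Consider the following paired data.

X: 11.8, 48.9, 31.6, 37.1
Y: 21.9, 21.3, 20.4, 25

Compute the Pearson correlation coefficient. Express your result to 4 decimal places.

n = 4, ΣX = 129.4, ΣY = 88.6, ΣX² = 4905.42, ΣY² = 1974.46, ΣXY = 2872.13
nΣXY − ΣXΣY = 11488.52 − 11464.84 = 23.68
nΣX² − (ΣX)² = 19621.68 − 16744.36 = 2877.32; nΣY² − (ΣY)² = 7897.84 − 7849.96 = 47.88
r = 23.68 / √(2877.32 × 47.88) = 23.68 / 371.1685 ≈ 0.0638

0.0638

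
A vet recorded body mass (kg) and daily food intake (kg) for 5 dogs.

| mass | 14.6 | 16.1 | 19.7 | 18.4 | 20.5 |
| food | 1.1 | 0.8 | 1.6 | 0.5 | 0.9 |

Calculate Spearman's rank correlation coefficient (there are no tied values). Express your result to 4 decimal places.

Rank mass: 1, 2, 4, 3, 5
Rank food: 4, 2, 5, 1, 3
d = rank(mass) − rank(food): -3, 0, -1, 2, 2; Σd² = 18
ρ = 1 − 6Σd² / [n(n²−1)] = 1 − 6×18 / (5×24) = 1 − 108/120 ≈ 0.1000

0.1000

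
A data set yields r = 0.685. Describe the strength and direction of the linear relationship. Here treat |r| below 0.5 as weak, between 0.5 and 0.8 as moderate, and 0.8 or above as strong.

r = 0.685 > 0 so the relationship is positive.
|r| = 0.685, which falls in the moderate range.

moderate positive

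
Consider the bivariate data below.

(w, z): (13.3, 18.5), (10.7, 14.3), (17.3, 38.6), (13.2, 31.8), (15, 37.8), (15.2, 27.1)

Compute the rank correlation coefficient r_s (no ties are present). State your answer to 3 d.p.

0.714

Rank w: 3, 1, 6, 2, 4, 5
Rank z: 2, 1, 6, 4, 5, 3
d = rank(w) − rank(z): 1, 0, 0, -2, -1, 2; Σd² = 10
ρ = 1 − 6Σd² / [n(n²−1)] = 1 − 6×10 / (6×35) = 1 − 60/210 ≈ 0.714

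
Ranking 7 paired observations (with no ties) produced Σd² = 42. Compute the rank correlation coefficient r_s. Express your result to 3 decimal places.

ρ = 1 − 6Σd² / [n(n²−1)] = 1 − 6×42 / (7×48)
  = 1 − 252/336 = 1 − 0.7500 ≈ 0.250

0.250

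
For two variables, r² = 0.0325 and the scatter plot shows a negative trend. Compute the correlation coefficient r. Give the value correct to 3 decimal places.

-0.180

|r| = √0.0325 = 0.180
The association is negative, so r = −0.180.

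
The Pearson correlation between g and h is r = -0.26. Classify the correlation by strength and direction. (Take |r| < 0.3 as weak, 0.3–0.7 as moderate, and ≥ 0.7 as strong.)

r = -0.26 < 0 so the relationship is negative.
|r| = 0.26, which falls in the weak range.

weak negative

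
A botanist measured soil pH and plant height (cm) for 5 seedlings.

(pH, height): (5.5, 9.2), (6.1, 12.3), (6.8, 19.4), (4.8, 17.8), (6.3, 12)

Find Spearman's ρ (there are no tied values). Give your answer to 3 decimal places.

Rank pH: 2, 3, 5, 1, 4
Rank height: 1, 3, 5, 4, 2
d = rank(pH) − rank(height): 1, 0, 0, -3, 2; Σd² = 14
ρ = 1 − 6Σd² / [n(n²−1)] = 1 − 6×14 / (5×24) = 1 − 84/120 ≈ 0.300

0.300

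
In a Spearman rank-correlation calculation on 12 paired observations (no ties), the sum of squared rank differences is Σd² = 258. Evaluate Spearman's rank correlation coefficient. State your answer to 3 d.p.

ρ = 1 − 6Σd² / [n(n²−1)] = 1 − 6×258 / (12×143)
  = 1 − 1548/1716 = 1 − 0.9021 ≈ 0.098

0.098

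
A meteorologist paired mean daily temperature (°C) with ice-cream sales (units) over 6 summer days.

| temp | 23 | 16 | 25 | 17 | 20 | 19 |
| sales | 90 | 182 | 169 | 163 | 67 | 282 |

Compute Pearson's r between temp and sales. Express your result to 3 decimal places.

n = 6, Σx = 120, Σy = 953, Σx² = 2460, Σy² = 180367, Σxy = 18676
nΣxy − ΣxΣy = 112056 − 114360 = -2304
nΣx² − (Σx)² = 14760 − 14400 = 360; nΣy² − (Σy)² = 1082202 − 908209 = 173993
r = -2304 / √(360 × 173993) = -2304 / 7914.3844 ≈ -0.291

-0.291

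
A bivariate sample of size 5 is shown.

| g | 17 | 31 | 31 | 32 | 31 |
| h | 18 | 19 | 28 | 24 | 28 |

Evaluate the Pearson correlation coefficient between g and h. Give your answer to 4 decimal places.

0.6246

n = 5, Σg = 142, Σh = 117, Σg² = 4196, Σh² = 2829, Σgh = 3399
nΣgh − ΣgΣh = 16995 − 16614 = 381
nΣg² − (Σg)² = 20980 − 20164 = 816; nΣh² − (Σh)² = 14145 − 13689 = 456
r = 381 / √(816 × 456) = 381 / 609.9967 ≈ 0.6246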